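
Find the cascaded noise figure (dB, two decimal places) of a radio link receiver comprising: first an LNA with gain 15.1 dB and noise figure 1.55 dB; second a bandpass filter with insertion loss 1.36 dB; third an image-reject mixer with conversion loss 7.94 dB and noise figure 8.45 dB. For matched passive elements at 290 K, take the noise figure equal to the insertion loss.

Convert to linear (a loss of L dB is a gain of −L dB): F_i = 10^(NF_i/10), G_i = 10^(G_i,dB/10)
  Stage 1: F_1 = 10^(1.55/10) = 1.429, G_1 = 10^(15.1/10) = 32.36
  Stage 2: F_2 = 10^(1.36/10) = 1.368, G_2 = 10^(−1.36/10) = 0.7311
  Stage 3: F_3 = 10^(8.45/10) = 6.998, G_3 = 10^(−7.94/10) = 0.1607
Friis cascade:
  F = 1.429 + (1.368 − 1)/32.36 + (6.998 − 1)/23.66 = 1.694
NF = 10 log₁₀(1.694) = 2.29 dB

2.29 dB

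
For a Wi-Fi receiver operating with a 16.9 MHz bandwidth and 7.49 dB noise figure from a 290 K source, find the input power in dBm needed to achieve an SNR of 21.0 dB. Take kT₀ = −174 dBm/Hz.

Sensitivity = −174 + 10 log₁₀(B) + NF + SNR_min
= −174 + 72.28 + 7.49 + 21.0
= −73.23 dBm → −73.2 dBm

−73.2 dBm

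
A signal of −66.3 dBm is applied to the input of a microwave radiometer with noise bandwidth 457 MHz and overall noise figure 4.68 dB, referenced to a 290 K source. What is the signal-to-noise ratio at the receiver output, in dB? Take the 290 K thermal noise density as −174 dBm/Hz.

16.4 dB

Noise floor: N = −174 + 10 log₁₀(B) + NF
10 log₁₀(4.57×10⁸) = 86.6 dB
N = −174 + 86.6 + 4.68 = −82.72 dBm
SNR = P_sig − N = −66.3 − (−82.72) = 16.42 dB → 16.4 dB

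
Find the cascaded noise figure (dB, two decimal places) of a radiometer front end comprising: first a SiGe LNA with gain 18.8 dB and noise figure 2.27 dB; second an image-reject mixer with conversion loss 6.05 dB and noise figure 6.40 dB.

Convert to linear (a loss of L dB is a gain of −L dB): F_i = 10^(NF_i/10), G_i = 10^(G_i,dB/10)
  Stage 1: F_1 = 10^(2.27/10) = 1.687, G_1 = 10^(18.8/10) = 75.86
  Stage 2: F_2 = 10^(6.40/10) = 4.365, G_2 = 10^(−6.05/10) = 0.2483
Friis cascade:
  F = 1.687 + (4.365 − 1)/75.86 = 1.731
NF = 10 log₁₀(1.731) = 2.38 dB

2.38 dB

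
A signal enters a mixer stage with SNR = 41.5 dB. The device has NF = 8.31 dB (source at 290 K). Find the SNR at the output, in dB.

33.19 dB

By definition F = SNR_in/SNR_out, so in dB: SNR_out = SNR_in − NF
SNR_out = 41.5 − 8.31 = 33.19 dB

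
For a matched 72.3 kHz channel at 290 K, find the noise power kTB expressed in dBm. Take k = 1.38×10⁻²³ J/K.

−125.4 dBm

P_n = kTB = 1.38×10⁻²³ × 290 × 7.23×10⁴ = 2.89×10⁻¹⁶ W
In dBm: 10 log₁₀(2.89×10⁻¹⁶ / 10⁻³) = −125.4 dBm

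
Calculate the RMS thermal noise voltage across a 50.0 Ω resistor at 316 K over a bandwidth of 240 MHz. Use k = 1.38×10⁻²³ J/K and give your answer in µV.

14.5 µV

V_n = √(4kTRB)
4kTRB = 4 × 1.38×10⁻²³ × 316 × 5.00×10¹ × 2.40×10⁸ = 2.09×10⁻¹⁰ V²
V_n = √(2.09×10⁻¹⁰) = 1.45×10⁻⁵ V = 14.5 µV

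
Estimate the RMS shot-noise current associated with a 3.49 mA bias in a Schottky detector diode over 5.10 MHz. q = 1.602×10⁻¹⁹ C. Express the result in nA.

75.5 nA

I_n = √(2qI·B)
2qI·B = 2 × 1.602×10⁻¹⁹ × 3.49×10⁻³ × 5.10×10⁶ = 5.70×10⁻¹⁵ A²
I_n = √(5.70×10⁻¹⁵) = 7.55×10⁻⁸ A = 75.5 nA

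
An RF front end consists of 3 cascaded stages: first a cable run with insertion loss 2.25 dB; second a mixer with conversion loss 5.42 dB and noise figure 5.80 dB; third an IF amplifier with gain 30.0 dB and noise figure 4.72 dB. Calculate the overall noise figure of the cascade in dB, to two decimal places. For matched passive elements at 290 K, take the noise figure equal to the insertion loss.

12.52 dB

Convert to linear (a loss of L dB is a gain of −L dB): F_i = 10^(NF_i/10), G_i = 10^(G_i,dB/10)
  Stage 1: F_1 = 10^(2.25/10) = 1.679, G_1 = 10^(−2.25/10) = 0.5957
  Stage 2: F_2 = 10^(5.80/10) = 3.802, G_2 = 10^(−5.42/10) = 0.2871
  Stage 3: F_3 = 10^(4.72/10) = 2.965, G_3 = 10^(30.0/10) = 1000
Friis cascade:
  F = 1.679 + (3.802 − 1)/0.5957 + (2.965 − 1)/0.1710 = 17.87
NF = 10 log₁₀(17.87) = 12.52 dB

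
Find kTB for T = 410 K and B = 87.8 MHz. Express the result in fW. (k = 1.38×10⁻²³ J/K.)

P_n = kTB = 1.38×10⁻²³ × 410 × 8.78×10⁷ = 4.97×10⁻¹³ W = 497 fW

497 fW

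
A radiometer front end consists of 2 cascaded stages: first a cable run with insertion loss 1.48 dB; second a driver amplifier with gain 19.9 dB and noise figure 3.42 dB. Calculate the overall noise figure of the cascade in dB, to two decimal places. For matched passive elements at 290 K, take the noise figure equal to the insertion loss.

Convert to linear (a loss of L dB is a gain of −L dB): F_i = 10^(NF_i/10), G_i = 10^(G_i,dB/10)
  Stage 1: F_1 = 10^(1.48/10) = 1.406, G_1 = 10^(−1.48/10) = 0.7112
  Stage 2: F_2 = 10^(3.42/10) = 2.198, G_2 = 10^(19.9/10) = 97.72
Friis cascade:
  F = 1.406 + (2.198 − 1)/0.7112 = 3.090
NF = 10 log₁₀(3.090) = 4.90 dB

4.90 dB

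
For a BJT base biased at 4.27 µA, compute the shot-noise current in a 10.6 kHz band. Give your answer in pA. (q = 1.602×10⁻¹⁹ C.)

I_n = √(2qI·B)
2qI·B = 2 × 1.602×10⁻¹⁹ × 4.27×10⁻⁶ × 1.06×10⁴ = 1.45×10⁻²⁰ A²
I_n = √(1.45×10⁻²⁰) = 1.20×10⁻¹⁰ A = 120 pA

120 pA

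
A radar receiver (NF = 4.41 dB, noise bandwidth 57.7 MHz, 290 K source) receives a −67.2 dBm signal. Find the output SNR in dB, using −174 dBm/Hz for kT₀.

24.8 dB

Noise floor: N = −174 + 10 log₁₀(B) + NF
10 log₁₀(5.77×10⁷) = 77.61 dB
N = −174 + 77.61 + 4.41 = −91.98 dBm
SNR = P_sig − N = −67.2 − (−91.98) = 24.78 dB → 24.8 dB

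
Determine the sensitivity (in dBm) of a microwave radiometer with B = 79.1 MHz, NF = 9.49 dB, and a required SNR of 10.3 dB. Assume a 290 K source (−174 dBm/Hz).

−75.2 dBm

Sensitivity = −174 + 10 log₁₀(B) + NF + SNR_min
= −174 + 78.98 + 9.49 + 10.3
= −75.23 dBm → −75.2 dBm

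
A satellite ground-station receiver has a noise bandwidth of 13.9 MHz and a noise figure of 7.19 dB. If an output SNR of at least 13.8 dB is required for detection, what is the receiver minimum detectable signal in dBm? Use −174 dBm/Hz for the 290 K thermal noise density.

Sensitivity = −174 + 10 log₁₀(B) + NF + SNR_min
= −174 + 71.43 + 7.19 + 13.8
= −81.58 dBm → −81.6 dBm

−81.6 dBm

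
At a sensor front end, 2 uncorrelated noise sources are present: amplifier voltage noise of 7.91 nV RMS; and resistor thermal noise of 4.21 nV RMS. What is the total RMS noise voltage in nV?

Uncorrelated sources add in power (mean-square): V_tot = √(ΣV_i²)
V_tot = √[(7.91×10⁻⁹)² + (4.21×10⁻⁹)²] = 8.96×10⁻⁹ V = 8.96 nV

8.96 nV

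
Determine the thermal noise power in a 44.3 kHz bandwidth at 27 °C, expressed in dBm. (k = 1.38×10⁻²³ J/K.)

−127.4 dBm

T = 27 °C + 273.15 = 300.15 K
P_n = kTB = 1.38×10⁻²³ × 300.15 × 4.43×10⁴ = 1.83×10⁻¹⁶ W
In dBm: 10 log₁₀(1.83×10⁻¹⁶ / 10⁻³) = −127.4 dBm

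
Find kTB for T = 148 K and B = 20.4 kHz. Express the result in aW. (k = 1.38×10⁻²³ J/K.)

P_n = kTB = 1.38×10⁻²³ × 148 × 2.04×10⁴ = 4.17×10⁻¹⁷ W = 41.7 aW

41.7 aW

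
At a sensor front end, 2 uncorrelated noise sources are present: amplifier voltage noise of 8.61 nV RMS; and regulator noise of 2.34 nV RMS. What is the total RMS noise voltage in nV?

Uncorrelated sources add in power (mean-square): V_tot = √(ΣV_i²)
V_tot = √[(8.61×10⁻⁹)² + (2.34×10⁻⁹)²] = 8.92×10⁻⁹ V = 8.92 nV

8.92 nV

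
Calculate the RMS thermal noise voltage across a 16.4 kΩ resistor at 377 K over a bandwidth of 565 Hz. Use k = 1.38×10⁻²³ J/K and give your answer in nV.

439 nV

V_n = √(4kTRB)
4kTRB = 4 × 1.38×10⁻²³ × 377 × 1.64×10⁴ × 5.65×10² = 1.93×10⁻¹³ V²
V_n = √(1.93×10⁻¹³) = 4.39×10⁻⁷ V = 439 nV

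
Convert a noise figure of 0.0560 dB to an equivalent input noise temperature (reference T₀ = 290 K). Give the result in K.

F = 10^(0.0560/10) = 1.01298
T_e = (F − 1)·T₀ = (1.01298 − 1) × 290 = 3.76 K

3.76 K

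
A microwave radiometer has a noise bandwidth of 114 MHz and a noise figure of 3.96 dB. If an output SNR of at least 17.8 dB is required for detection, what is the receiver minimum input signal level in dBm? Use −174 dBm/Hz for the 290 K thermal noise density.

−71.7 dBm

Sensitivity = −174 + 10 log₁₀(B) + NF + SNR_min
= −174 + 80.57 + 3.96 + 17.8
= −71.67 dBm → −71.7 dBm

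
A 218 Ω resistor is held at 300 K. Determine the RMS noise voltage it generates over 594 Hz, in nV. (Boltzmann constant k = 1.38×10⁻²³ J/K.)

V_n = √(4kTRB)
4kTRB = 4 × 1.38×10⁻²³ × 300 × 2.18×10² × 5.94×10² = 2.14×10⁻¹⁵ V²
V_n = √(2.14×10⁻¹⁵) = 4.63×10⁻⁸ V = 46.3 nV

46.3 nV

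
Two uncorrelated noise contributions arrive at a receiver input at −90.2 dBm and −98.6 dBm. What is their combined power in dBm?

Convert to linear, add, convert back:
P₁ = 9.55×10⁻¹³ W, P₂ = 1.38×10⁻¹³ W
P_tot = 1.09×10⁻¹² W → 10 log₁₀(P_tot / 10⁻³) = −89.6 dBm

−89.6 dBm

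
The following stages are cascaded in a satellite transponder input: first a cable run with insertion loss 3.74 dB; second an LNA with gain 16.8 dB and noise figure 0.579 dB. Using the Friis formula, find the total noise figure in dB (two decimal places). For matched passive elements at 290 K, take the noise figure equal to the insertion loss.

4.32 dB

Convert to linear (a loss of L dB is a gain of −L dB): F_i = 10^(NF_i/10), G_i = 10^(G_i,dB/10)
  Stage 1: F_1 = 10^(3.74/10) = 2.366, G_1 = 10^(−3.74/10) = 0.4227
  Stage 2: F_2 = 10^(0.579/10) = 1.143, G_2 = 10^(16.8/10) = 47.86
Friis cascade:
  F = 2.366 + (1.143 − 1)/0.4227 = 2.703
NF = 10 log₁₀(2.703) = 4.32 dB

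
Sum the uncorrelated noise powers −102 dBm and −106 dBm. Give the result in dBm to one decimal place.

−100.5 dBm

Convert to linear, add, convert back:
P₁ = 6.31×10⁻¹⁴ W, P₂ = 2.51×10⁻¹⁴ W
P_tot = 8.82×10⁻¹⁴ W → 10 log₁₀(P_tot / 10⁻³) = −100.5 dBm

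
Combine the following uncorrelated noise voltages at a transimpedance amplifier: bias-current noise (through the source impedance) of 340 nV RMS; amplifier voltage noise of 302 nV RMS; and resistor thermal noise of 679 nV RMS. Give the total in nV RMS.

Uncorrelated sources add in power (mean-square): V_tot = √(ΣV_i²)
V_tot = √[(3.40×10⁻⁷)² + (3.02×10⁻⁷)² + (6.79×10⁻⁷)²] = 8.17×10⁻⁷ V = 817 nV

817 nV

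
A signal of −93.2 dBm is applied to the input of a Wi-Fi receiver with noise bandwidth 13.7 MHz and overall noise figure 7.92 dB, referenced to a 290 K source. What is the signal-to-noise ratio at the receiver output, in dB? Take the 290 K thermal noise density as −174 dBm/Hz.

Noise floor: N = −174 + 10 log₁₀(B) + NF
10 log₁₀(1.37×10⁷) = 71.37 dB
N = −174 + 71.37 + 7.92 = −94.71 dBm
SNR = P_sig − N = −93.2 − (−94.71) = 1.51 dB → 1.5 dB

1.5 dB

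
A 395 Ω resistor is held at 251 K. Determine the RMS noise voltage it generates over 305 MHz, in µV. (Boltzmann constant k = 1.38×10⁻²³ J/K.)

V_n = √(4kTRB)
4kTRB = 4 × 1.38×10⁻²³ × 251 × 3.95×10² × 3.05×10⁸ = 1.67×10⁻⁹ V²
V_n = √(1.67×10⁻⁹) = 4.09×10⁻⁵ V = 40.9 µV

40.9 µV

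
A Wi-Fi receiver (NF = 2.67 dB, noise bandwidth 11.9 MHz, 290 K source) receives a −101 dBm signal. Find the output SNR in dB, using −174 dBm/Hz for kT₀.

−0.4 dB

Noise floor: N = −174 + 10 log₁₀(B) + NF
10 log₁₀(1.19×10⁷) = 70.76 dB
N = −174 + 70.76 + 2.67 = −100.57 dBm
SNR = P_sig − N = −101 − (−100.57) = −0.43 dB → −0.4 dB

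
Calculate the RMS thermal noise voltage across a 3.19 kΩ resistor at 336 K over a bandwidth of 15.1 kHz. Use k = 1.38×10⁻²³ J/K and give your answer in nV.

945 nV

V_n = √(4kTRB)
4kTRB = 4 × 1.38×10⁻²³ × 336 × 3.19×10³ × 1.51×10⁴ = 8.93×10⁻¹³ V²
V_n = √(8.93×10⁻¹³) = 9.45×10⁻⁷ V = 945 nV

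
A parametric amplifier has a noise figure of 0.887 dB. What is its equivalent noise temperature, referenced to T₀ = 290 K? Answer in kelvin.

F = 10^(0.887/10) = 1.22659
T_e = (F − 1)·T₀ = (1.22659 − 1) × 290 = 65.7 K

65.7 K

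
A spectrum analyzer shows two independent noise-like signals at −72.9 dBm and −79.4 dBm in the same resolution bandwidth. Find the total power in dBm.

Convert to linear, add, convert back:
P₁ = 5.13×10⁻¹¹ W, P₂ = 1.15×10⁻¹¹ W
P_tot = 6.28×10⁻¹¹ W → 10 log₁₀(P_tot / 10⁻³) = −72.0 dBm

−72.0 dBm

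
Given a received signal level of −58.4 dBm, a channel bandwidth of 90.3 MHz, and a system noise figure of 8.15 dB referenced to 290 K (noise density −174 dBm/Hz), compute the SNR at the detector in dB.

Noise floor: N = −174 + 10 log₁₀(B) + NF
10 log₁₀(9.03×10⁷) = 79.56 dB
N = −174 + 79.56 + 8.15 = −86.29 dBm
SNR = P_sig − N = −58.4 − (−86.29) = 27.89 dB → 27.9 dB

27.9 dB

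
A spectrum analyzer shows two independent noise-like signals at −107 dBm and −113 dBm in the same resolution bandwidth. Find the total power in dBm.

Convert to linear, add, convert back:
P₁ = 2.00×10⁻¹⁴ W, P₂ = 5.01×10⁻¹⁵ W
P_tot = 2.50×10⁻¹⁴ W → 10 log₁₀(P_tot / 10⁻³) = −106.0 dBm

−106.0 dBm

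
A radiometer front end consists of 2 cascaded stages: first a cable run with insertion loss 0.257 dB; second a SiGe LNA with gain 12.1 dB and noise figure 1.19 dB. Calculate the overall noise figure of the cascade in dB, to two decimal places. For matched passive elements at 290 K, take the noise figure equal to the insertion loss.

1.45 dB

Convert to linear (a loss of L dB is a gain of −L dB): F_i = 10^(NF_i/10), G_i = 10^(G_i,dB/10)
  Stage 1: F_1 = 10^(0.257/10) = 1.061, G_1 = 10^(−0.257/10) = 0.9425
  Stage 2: F_2 = 10^(1.19/10) = 1.315, G_2 = 10^(12.1/10) = 16.22
Friis cascade:
  F = 1.061 + (1.315 − 1)/0.9425 = 1.395
NF = 10 log₁₀(1.395) = 1.45 dB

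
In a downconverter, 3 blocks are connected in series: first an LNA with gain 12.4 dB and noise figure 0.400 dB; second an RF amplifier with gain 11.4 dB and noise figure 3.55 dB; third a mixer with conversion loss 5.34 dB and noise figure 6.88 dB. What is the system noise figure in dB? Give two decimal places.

0.74 dB

Convert to linear (a loss of L dB is a gain of −L dB): F_i = 10^(NF_i/10), G_i = 10^(G_i,dB/10)
  Stage 1: F_1 = 10^(0.400/10) = 1.096, G_1 = 10^(12.4/10) = 17.38
  Stage 2: F_2 = 10^(3.55/10) = 2.265, G_2 = 10^(11.4/10) = 13.80
  Stage 3: F_3 = 10^(6.88/10) = 4.875, G_3 = 10^(−5.34/10) = 0.2924
Friis cascade:
  F = 1.096 + (2.265 − 1)/17.38 + (4.875 − 1)/239.9 = 1.185
NF = 10 log₁₀(1.185) = 0.74 dB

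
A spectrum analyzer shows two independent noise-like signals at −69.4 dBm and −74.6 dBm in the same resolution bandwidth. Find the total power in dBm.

−68.3 dBm

Convert to linear, add, convert back:
P₁ = 1.15×10⁻¹⁰ W, P₂ = 3.47×10⁻¹¹ W
P_tot = 1.49×10⁻¹⁰ W → 10 log₁₀(P_tot / 10⁻³) = −68.3 dBm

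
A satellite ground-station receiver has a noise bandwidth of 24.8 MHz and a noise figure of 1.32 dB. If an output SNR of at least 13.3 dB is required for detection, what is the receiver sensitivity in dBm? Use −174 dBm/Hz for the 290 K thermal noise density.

−85.4 dBm

Sensitivity = −174 + 10 log₁₀(B) + NF + SNR_min
= −174 + 73.94 + 1.32 + 13.3
= −85.44 dBm → −85.4 dBm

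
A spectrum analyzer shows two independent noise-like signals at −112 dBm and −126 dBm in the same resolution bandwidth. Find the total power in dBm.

−111.8 dBm

Convert to linear, add, convert back:
P₁ = 6.31×10⁻¹⁵ W, P₂ = 2.51×10⁻¹⁶ W
P_tot = 6.56×10⁻¹⁵ W → 10 log₁₀(P_tot / 10⁻³) = −111.8 dBm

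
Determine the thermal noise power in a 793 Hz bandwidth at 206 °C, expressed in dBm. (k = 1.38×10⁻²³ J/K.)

T = 206 °C + 273.15 = 479.15 K
P_n = kTB = 1.38×10⁻²³ × 479.15 × 7.93×10² = 5.24×10⁻¹⁸ W
In dBm: 10 log₁₀(5.24×10⁻¹⁸ / 10⁻³) = −142.8 dBm

−142.8 dBm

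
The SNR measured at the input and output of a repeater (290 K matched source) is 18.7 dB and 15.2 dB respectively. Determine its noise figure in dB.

3.5 dB

NF (dB) = SNR_in(dB) − SNR_out(dB) when the source is at T₀
NF = 18.7 − 15.2 = 3.5 dB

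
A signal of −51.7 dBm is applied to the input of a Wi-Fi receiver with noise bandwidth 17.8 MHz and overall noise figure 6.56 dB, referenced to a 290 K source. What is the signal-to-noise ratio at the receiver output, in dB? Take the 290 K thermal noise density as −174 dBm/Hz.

43.2 dB

Noise floor: N = −174 + 10 log₁₀(B) + NF
10 log₁₀(1.78×10⁷) = 72.5 dB
N = −174 + 72.5 + 6.56 = −94.94 dBm
SNR = P_sig − N = −51.7 − (−94.94) = 43.24 dB → 43.2 dB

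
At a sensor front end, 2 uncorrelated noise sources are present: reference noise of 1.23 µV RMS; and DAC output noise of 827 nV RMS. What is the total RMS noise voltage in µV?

1.48 µV

Uncorrelated sources add in power (mean-square): V_tot = √(ΣV_i²)
V_tot = √[(1.23×10⁻⁶)² + (8.27×10⁻⁷)²] = 1.48×10⁻⁶ V = 1.48 µV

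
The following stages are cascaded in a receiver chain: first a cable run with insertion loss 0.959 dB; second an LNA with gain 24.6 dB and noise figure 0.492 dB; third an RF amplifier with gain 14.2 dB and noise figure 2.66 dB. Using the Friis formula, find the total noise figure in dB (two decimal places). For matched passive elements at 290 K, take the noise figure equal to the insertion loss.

Convert to linear (a loss of L dB is a gain of −L dB): F_i = 10^(NF_i/10), G_i = 10^(G_i,dB/10)
  Stage 1: F_1 = 10^(0.959/10) = 1.247, G_1 = 10^(−0.959/10) = 0.8019
  Stage 2: F_2 = 10^(0.492/10) = 1.120, G_2 = 10^(24.6/10) = 288.4
  Stage 3: F_3 = 10^(2.66/10) = 1.845, G_3 = 10^(14.2/10) = 26.30
Friis cascade:
  F = 1.247 + (1.120 − 1)/0.8019 + (1.845 − 1)/231.3 = 1.400
NF = 10 log₁₀(1.400) = 1.46 dB

1.46 dB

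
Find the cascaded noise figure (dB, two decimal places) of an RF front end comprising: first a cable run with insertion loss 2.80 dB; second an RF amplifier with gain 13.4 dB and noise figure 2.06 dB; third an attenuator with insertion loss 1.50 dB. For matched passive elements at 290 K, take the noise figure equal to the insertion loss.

Convert to linear (a loss of L dB is a gain of −L dB): F_i = 10^(NF_i/10), G_i = 10^(G_i,dB/10)
  Stage 1: F_1 = 10^(2.80/10) = 1.905, G_1 = 10^(−2.80/10) = 0.5248
  Stage 2: F_2 = 10^(2.06/10) = 1.607, G_2 = 10^(13.4/10) = 21.88
  Stage 3: F_3 = 10^(1.50/10) = 1.413, G_3 = 10^(−1.50/10) = 0.7079
Friis cascade:
  F = 1.905 + (1.607 − 1)/0.5248 + (1.413 − 1)/11.48 = 3.098
NF = 10 log₁₀(3.098) = 4.91 dB

4.91 dB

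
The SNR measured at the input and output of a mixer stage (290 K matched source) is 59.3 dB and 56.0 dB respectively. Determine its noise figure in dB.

NF (dB) = SNR_in(dB) − SNR_out(dB) when the source is at T₀
NF = 59.3 − 56.0 = 3.3 dB

3.3 dB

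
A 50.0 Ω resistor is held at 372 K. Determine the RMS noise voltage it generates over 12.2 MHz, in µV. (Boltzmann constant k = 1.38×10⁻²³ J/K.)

3.54 µV

V_n = √(4kTRB)
4kTRB = 4 × 1.38×10⁻²³ × 372 × 5.00×10¹ × 1.22×10⁷ = 1.25×10⁻¹¹ V²
V_n = √(1.25×10⁻¹¹) = 3.54×10⁻⁶ V = 3.54 µV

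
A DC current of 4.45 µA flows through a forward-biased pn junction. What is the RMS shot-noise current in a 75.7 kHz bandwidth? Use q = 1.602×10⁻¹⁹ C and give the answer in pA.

I_n = √(2qI·B)
2qI·B = 2 × 1.602×10⁻¹⁹ × 4.45×10⁻⁶ × 7.57×10⁴ = 1.08×10⁻¹⁹ A²
I_n = √(1.08×10⁻¹⁹) = 3.29×10⁻¹⁰ A = 329 pA

329 pA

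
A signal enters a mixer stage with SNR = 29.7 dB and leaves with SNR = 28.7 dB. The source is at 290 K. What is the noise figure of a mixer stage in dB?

1.0 dB

NF (dB) = SNR_in(dB) − SNR_out(dB) when the source is at T₀
NF = 29.7 − 28.7 = 1.0 dB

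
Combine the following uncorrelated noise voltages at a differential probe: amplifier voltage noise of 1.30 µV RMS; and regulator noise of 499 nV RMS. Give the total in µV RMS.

Uncorrelated sources add in power (mean-square): V_tot = √(ΣV_i²)
V_tot = √[(1.30×10⁻⁶)² + (4.99×10⁻⁷)²] = 1.39×10⁻⁶ V = 1.39 µV

1.39 µV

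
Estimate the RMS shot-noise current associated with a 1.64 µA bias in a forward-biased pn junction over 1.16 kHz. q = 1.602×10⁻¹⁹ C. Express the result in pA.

24.7 pA

I_n = √(2qI·B)
2qI·B = 2 × 1.602×10⁻¹⁹ × 1.64×10⁻⁶ × 1.16×10³ = 6.10×10⁻²² A²
I_n = √(6.10×10⁻²²) = 2.47×10⁻¹¹ A = 24.7 pA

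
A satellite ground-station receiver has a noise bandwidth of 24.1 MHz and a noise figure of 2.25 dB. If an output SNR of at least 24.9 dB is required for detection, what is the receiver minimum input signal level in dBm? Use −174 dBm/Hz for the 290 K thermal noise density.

−73.0 dBm

Sensitivity = −174 + 10 log₁₀(B) + NF + SNR_min
= −174 + 73.82 + 2.25 + 24.9
= −73.03 dBm → −73.0 dBm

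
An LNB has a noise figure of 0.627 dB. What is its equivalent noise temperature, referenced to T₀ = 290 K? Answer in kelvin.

F = 10^(0.627/10) = 1.15531
T_e = (F − 1)·T₀ = (1.15531 − 1) × 290 = 45.0 K

45.0 K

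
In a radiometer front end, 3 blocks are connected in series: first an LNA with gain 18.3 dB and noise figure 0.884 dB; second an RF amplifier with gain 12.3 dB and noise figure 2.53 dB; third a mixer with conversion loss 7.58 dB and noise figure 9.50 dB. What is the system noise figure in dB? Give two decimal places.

0.95 dB

Convert to linear (a loss of L dB is a gain of −L dB): F_i = 10^(NF_i/10), G_i = 10^(G_i,dB/10)
  Stage 1: F_1 = 10^(0.884/10) = 1.226, G_1 = 10^(18.3/10) = 67.61
  Stage 2: F_2 = 10^(2.53/10) = 1.791, G_2 = 10^(12.3/10) = 16.98
  Stage 3: F_3 = 10^(9.50/10) = 8.913, G_3 = 10^(−7.58/10) = 0.1746
Friis cascade:
  F = 1.226 + (1.791 − 1)/67.61 + (8.913 − 1)/1148 = 1.244
NF = 10 log₁₀(1.244) = 0.95 dB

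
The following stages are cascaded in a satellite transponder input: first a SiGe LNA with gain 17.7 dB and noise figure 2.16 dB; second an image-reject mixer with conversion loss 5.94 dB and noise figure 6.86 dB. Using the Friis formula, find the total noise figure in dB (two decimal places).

Convert to linear (a loss of L dB is a gain of −L dB): F_i = 10^(NF_i/10), G_i = 10^(G_i,dB/10)
  Stage 1: F_1 = 10^(2.16/10) = 1.644, G_1 = 10^(17.7/10) = 58.88
  Stage 2: F_2 = 10^(6.86/10) = 4.853, G_2 = 10^(−5.94/10) = 0.2547
Friis cascade:
  F = 1.644 + (4.853 − 1)/58.88 = 1.710
NF = 10 log₁₀(1.710) = 2.33 dB

2.33 dB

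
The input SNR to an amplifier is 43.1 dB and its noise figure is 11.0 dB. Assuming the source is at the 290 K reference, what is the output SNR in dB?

32.1 dB

By definition F = SNR_in/SNR_out, so in dB: SNR_out = SNR_in − NF
SNR_out = 43.1 − 11.0 = 32.1 dB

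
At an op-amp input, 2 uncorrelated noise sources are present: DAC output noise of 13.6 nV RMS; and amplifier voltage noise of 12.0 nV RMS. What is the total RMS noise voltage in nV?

18.1 nV

Uncorrelated sources add in power (mean-square): V_tot = √(ΣV_i²)
V_tot = √[(1.36×10⁻⁸)² + (1.20×10⁻⁸)²] = 1.81×10⁻⁸ V = 18.1 nV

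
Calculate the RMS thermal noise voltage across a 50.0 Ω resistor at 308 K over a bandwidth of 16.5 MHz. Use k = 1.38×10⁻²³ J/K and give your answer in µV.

3.75 µV

V_n = √(4kTRB)
4kTRB = 4 × 1.38×10⁻²³ × 308 × 5.00×10¹ × 1.65×10⁷ = 1.40×10⁻¹¹ V²
V_n = √(1.40×10⁻¹¹) = 3.75×10⁻⁶ V = 3.75 µV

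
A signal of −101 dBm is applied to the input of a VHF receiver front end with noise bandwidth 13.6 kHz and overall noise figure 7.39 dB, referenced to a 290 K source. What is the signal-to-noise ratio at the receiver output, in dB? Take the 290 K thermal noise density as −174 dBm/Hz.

24.3 dB

Noise floor: N = −174 + 10 log₁₀(B) + NF
10 log₁₀(1.36×10⁴) = 41.34 dB
N = −174 + 41.34 + 7.39 = −125.27 dBm
SNR = P_sig − N = −101 − (−125.27) = 24.27 dB → 24.3 dB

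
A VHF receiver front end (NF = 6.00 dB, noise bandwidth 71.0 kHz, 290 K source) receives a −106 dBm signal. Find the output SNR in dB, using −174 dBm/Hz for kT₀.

Noise floor: N = −174 + 10 log₁₀(B) + NF
10 log₁₀(7.10×10⁴) = 48.51 dB
N = −174 + 48.51 + 6.00 = −119.49 dBm
SNR = P_sig − N = −106 − (−119.49) = 13.49 dB → 13.5 dB

13.5 dB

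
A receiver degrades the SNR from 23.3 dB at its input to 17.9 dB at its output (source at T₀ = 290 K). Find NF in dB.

5.4 dB

NF (dB) = SNR_in(dB) − SNR_out(dB) when the source is at T₀
NF = 23.3 − 17.9 = 5.4 dB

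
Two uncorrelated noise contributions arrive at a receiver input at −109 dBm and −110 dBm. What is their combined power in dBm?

−106.5 dBm

Convert to linear, add, convert back:
P₁ = 1.26×10⁻¹⁴ W, P₂ = 1.00×10⁻¹⁴ W
P_tot = 2.26×10⁻¹⁴ W → 10 log₁₀(P_tot / 10⁻³) = −106.5 dBm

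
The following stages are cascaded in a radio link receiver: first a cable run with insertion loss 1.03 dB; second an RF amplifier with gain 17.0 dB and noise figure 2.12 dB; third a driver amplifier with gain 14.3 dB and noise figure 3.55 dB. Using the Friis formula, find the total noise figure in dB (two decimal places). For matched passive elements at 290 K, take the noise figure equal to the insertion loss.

3.22 dB

Convert to linear (a loss of L dB is a gain of −L dB): F_i = 10^(NF_i/10), G_i = 10^(G_i,dB/10)
  Stage 1: F_1 = 10^(1.03/10) = 1.268, G_1 = 10^(−1.03/10) = 0.7889
  Stage 2: F_2 = 10^(2.12/10) = 1.629, G_2 = 10^(17.0/10) = 50.12
  Stage 3: F_3 = 10^(3.55/10) = 2.265, G_3 = 10^(14.3/10) = 26.92
Friis cascade:
  F = 1.268 + (1.629 − 1)/0.7889 + (2.265 − 1)/39.54 = 2.097
NF = 10 log₁₀(2.097) = 3.22 dB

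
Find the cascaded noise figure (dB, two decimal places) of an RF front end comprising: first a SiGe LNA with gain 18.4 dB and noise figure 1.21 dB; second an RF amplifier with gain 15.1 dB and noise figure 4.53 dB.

Convert to linear (a loss of L dB is a gain of −L dB): F_i = 10^(NF_i/10), G_i = 10^(G_i,dB/10)
  Stage 1: F_1 = 10^(1.21/10) = 1.321, G_1 = 10^(18.4/10) = 69.18
  Stage 2: F_2 = 10^(4.53/10) = 2.838, G_2 = 10^(15.1/10) = 32.36
Friis cascade:
  F = 1.321 + (2.838 − 1)/69.18 = 1.348
NF = 10 log₁₀(1.348) = 1.30 dB

1.30 dB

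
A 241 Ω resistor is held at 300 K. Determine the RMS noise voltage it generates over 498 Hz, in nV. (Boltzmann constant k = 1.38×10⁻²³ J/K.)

V_n = √(4kTRB)
4kTRB = 4 × 1.38×10⁻²³ × 300 × 2.41×10² × 4.98×10² = 1.99×10⁻¹⁵ V²
V_n = √(1.99×10⁻¹⁵) = 4.46×10⁻⁸ V = 44.6 nV

44.6 nV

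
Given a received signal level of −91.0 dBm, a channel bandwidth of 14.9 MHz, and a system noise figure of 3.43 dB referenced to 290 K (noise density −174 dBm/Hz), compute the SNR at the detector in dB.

7.8 dB

Noise floor: N = −174 + 10 log₁₀(B) + NF
10 log₁₀(1.49×10⁷) = 71.73 dB
N = −174 + 71.73 + 3.43 = −98.84 dBm
SNR = P_sig − N = −91.0 − (−98.84) = 7.84 dB → 7.8 dB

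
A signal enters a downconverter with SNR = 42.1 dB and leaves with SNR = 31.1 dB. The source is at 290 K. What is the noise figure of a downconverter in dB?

NF (dB) = SNR_in(dB) − SNR_out(dB) when the source is at T₀
NF = 42.1 − 31.1 = 11.0 dB

11.0 dB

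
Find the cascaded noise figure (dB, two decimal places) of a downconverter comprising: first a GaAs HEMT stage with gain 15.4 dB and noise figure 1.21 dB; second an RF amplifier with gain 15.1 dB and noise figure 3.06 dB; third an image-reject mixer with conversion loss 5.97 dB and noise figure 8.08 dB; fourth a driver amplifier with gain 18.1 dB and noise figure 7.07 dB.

Convert to linear (a loss of L dB is a gain of −L dB): F_i = 10^(NF_i/10), G_i = 10^(G_i,dB/10)
  Stage 1: F_1 = 10^(1.21/10) = 1.321, G_1 = 10^(15.4/10) = 34.67
  Stage 2: F_2 = 10^(3.06/10) = 2.023, G_2 = 10^(15.1/10) = 32.36
  Stage 3: F_3 = 10^(8.08/10) = 6.427, G_3 = 10^(−5.97/10) = 0.2529
  Stage 4: F_4 = 10^(7.07/10) = 5.093, G_4 = 10^(18.1/10) = 64.57
Friis cascade:
  F = 1.321 + (2.023 − 1)/34.67 + (6.427 − 1)/1122 + (5.093 − 1)/283.8 = 1.370
NF = 10 log₁₀(1.370) = 1.37 dB

1.37 dB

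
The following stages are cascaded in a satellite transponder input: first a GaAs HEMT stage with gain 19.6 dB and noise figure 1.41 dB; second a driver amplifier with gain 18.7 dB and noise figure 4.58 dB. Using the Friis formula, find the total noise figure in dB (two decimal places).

Convert to linear (a loss of L dB is a gain of −L dB): F_i = 10^(NF_i/10), G_i = 10^(G_i,dB/10)
  Stage 1: F_1 = 10^(1.41/10) = 1.384, G_1 = 10^(19.6/10) = 91.20
  Stage 2: F_2 = 10^(4.58/10) = 2.871, G_2 = 10^(18.7/10) = 74.13
Friis cascade:
  F = 1.384 + (2.871 − 1)/91.20 = 1.404
NF = 10 log₁₀(1.404) = 1.47 dB

1.47 dB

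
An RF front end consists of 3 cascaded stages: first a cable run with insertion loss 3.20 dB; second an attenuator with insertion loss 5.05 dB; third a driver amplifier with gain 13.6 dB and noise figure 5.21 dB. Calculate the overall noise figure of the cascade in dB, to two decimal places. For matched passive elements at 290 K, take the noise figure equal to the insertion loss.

13.46 dB

Convert to linear (a loss of L dB is a gain of −L dB): F_i = 10^(NF_i/10), G_i = 10^(G_i,dB/10)
  Stage 1: F_1 = 10^(3.20/10) = 2.089, G_1 = 10^(−3.20/10) = 0.4786
  Stage 2: F_2 = 10^(5.05/10) = 3.199, G_2 = 10^(−5.05/10) = 0.3126
  Stage 3: F_3 = 10^(5.21/10) = 3.319, G_3 = 10^(13.6/10) = 22.91
Friis cascade:
  F = 2.089 + (3.199 − 1)/0.4786 + (3.319 − 1)/0.1496 = 22.18
NF = 10 log₁₀(22.18) = 13.46 dB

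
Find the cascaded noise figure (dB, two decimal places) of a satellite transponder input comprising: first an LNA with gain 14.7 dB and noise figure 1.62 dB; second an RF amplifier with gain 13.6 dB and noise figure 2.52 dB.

Convert to linear (a loss of L dB is a gain of −L dB): F_i = 10^(NF_i/10), G_i = 10^(G_i,dB/10)
  Stage 1: F_1 = 10^(1.62/10) = 1.452, G_1 = 10^(14.7/10) = 29.51
  Stage 2: F_2 = 10^(2.52/10) = 1.786, G_2 = 10^(13.6/10) = 22.91
Friis cascade:
  F = 1.452 + (1.786 − 1)/29.51 = 1.479
NF = 10 log₁₀(1.479) = 1.70 dB

1.70 dB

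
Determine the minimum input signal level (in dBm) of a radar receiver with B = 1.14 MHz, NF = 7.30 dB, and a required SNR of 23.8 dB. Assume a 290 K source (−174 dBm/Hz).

Sensitivity = −174 + 10 log₁₀(B) + NF + SNR_min
= −174 + 60.57 + 7.30 + 23.8
= −82.33 dBm → −82.3 dBm

−82.3 dBm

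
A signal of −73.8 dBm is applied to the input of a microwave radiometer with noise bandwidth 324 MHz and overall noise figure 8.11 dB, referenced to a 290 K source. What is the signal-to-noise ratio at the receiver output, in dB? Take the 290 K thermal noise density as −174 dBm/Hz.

Noise floor: N = −174 + 10 log₁₀(B) + NF
10 log₁₀(3.24×10⁸) = 85.11 dB
N = −174 + 85.11 + 8.11 = −80.78 dBm
SNR = P_sig − N = −73.8 − (−80.78) = 6.98 dB → 7.0 dB

7.0 dB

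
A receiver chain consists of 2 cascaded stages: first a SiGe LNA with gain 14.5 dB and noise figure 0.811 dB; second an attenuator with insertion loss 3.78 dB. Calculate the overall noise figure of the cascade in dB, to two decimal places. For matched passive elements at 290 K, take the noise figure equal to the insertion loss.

0.98 dB

Convert to linear (a loss of L dB is a gain of −L dB): F_i = 10^(NF_i/10), G_i = 10^(G_i,dB/10)
  Stage 1: F_1 = 10^(0.811/10) = 1.205, G_1 = 10^(14.5/10) = 28.18
  Stage 2: F_2 = 10^(3.78/10) = 2.388, G_2 = 10^(−3.78/10) = 0.4188
Friis cascade:
  F = 1.205 + (2.388 − 1)/28.18 = 1.255
NF = 10 log₁₀(1.255) = 0.98 dB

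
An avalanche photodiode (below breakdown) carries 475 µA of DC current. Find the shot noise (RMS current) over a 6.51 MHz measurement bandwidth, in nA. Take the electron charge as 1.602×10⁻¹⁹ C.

31.5 nA

I_n = √(2qI·B)
2qI·B = 2 × 1.602×10⁻¹⁹ × 4.75×10⁻⁴ × 6.51×10⁶ = 9.91×10⁻¹⁶ A²
I_n = √(9.91×10⁻¹⁶) = 3.15×10⁻⁸ A = 31.5 nA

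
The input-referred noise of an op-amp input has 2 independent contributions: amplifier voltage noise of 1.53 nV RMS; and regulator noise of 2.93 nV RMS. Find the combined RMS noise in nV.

3.31 nV

Uncorrelated sources add in power (mean-square): V_tot = √(ΣV_i²)
V_tot = √[(1.53×10⁻⁹)² + (2.93×10⁻⁹)²] = 3.31×10⁻⁹ V = 3.31 nV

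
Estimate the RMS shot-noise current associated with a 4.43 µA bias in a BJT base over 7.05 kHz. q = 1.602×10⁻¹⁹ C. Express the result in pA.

100 pA

I_n = √(2qI·B)
2qI·B = 2 × 1.602×10⁻¹⁹ × 4.43×10⁻⁶ × 7.05×10³ = 1.00×10⁻²⁰ A²
I_n = √(1.00×10⁻²⁰) = 1.00×10⁻¹⁰ A = 100 pA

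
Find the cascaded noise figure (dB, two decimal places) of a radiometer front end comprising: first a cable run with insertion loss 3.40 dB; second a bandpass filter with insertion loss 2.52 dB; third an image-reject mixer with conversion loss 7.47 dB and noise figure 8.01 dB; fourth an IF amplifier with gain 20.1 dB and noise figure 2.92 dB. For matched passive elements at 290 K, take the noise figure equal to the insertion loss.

16.59 dB

Convert to linear (a loss of L dB is a gain of −L dB): F_i = 10^(NF_i/10), G_i = 10^(G_i,dB/10)
  Stage 1: F_1 = 10^(3.40/10) = 2.188, G_1 = 10^(−3.40/10) = 0.4571
  Stage 2: F_2 = 10^(2.52/10) = 1.786, G_2 = 10^(−2.52/10) = 0.5598
  Stage 3: F_3 = 10^(8.01/10) = 6.324, G_3 = 10^(−7.47/10) = 0.1791
  Stage 4: F_4 = 10^(2.92/10) = 1.959, G_4 = 10^(20.1/10) = 102.3
Friis cascade:
  F = 2.188 + (1.786 − 1)/0.4571 + (6.324 − 1)/0.2559 + (1.959 − 1)/0.04581 = 45.65
NF = 10 log₁₀(45.65) = 16.59 dB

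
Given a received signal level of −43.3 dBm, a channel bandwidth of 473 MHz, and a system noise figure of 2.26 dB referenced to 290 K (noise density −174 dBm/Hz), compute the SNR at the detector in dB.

41.7 dB

Noise floor: N = −174 + 10 log₁₀(B) + NF
10 log₁₀(4.73×10⁸) = 86.75 dB
N = −174 + 86.75 + 2.26 = −84.99 dBm
SNR = P_sig − N = −43.3 − (−84.99) = 41.69 dB → 41.7 dB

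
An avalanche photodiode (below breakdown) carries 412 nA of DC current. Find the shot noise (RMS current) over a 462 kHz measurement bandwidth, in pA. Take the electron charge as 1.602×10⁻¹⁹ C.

247 pA

I_n = √(2qI·B)
2qI·B = 2 × 1.602×10⁻¹⁹ × 4.12×10⁻⁷ × 4.62×10⁵ = 6.10×10⁻²⁰ A²
I_n = √(6.10×10⁻²⁰) = 2.47×10⁻¹⁰ A = 247 pA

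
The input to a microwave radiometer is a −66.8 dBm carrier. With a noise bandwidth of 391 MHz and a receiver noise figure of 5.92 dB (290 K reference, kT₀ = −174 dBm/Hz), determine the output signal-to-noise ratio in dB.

15.4 dB

Noise floor: N = −174 + 10 log₁₀(B) + NF
10 log₁₀(3.91×10⁸) = 85.92 dB
N = −174 + 85.92 + 5.92 = −82.16 dBm
SNR = P_sig − N = −66.8 − (−82.16) = 15.36 dB → 15.4 dB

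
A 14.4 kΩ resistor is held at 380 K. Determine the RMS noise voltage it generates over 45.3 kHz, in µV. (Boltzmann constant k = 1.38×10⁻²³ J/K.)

3.70 µV

V_n = √(4kTRB)
4kTRB = 4 × 1.38×10⁻²³ × 380 × 1.44×10⁴ × 4.53×10⁴ = 1.37×10⁻¹¹ V²
V_n = √(1.37×10⁻¹¹) = 3.70×10⁻⁶ V = 3.70 µV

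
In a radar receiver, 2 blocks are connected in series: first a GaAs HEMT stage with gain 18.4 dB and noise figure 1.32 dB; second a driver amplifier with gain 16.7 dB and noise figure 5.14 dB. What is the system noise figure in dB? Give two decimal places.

Convert to linear (a loss of L dB is a gain of −L dB): F_i = 10^(NF_i/10), G_i = 10^(G_i,dB/10)
  Stage 1: F_1 = 10^(1.32/10) = 1.355, G_1 = 10^(18.4/10) = 69.18
  Stage 2: F_2 = 10^(5.14/10) = 3.266, G_2 = 10^(16.7/10) = 46.77
Friis cascade:
  F = 1.355 + (3.266 − 1)/69.18 = 1.388
NF = 10 log₁₀(1.388) = 1.42 dB

1.42 dB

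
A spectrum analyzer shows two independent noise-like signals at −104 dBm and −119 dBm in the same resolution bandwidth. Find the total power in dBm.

Convert to linear, add, convert back:
P₁ = 3.98×10⁻¹⁴ W, P₂ = 1.26×10⁻¹⁵ W
P_tot = 4.11×10⁻¹⁴ W → 10 log₁₀(P_tot / 10⁻³) = −103.9 dBm

−103.9 dBm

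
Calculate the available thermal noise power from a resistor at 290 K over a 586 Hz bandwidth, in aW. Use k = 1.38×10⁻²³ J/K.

P_n = kTB = 1.38×10⁻²³ × 290 × 5.86×10² = 2.35×10⁻¹⁸ W = 2.35 aW

2.35 aW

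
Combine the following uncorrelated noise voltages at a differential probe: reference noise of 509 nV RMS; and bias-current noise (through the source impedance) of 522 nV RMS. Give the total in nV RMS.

729 nV

Uncorrelated sources add in power (mean-square): V_tot = √(ΣV_i²)
V_tot = √[(5.09×10⁻⁷)² + (5.22×10⁻⁷)²] = 7.29×10⁻⁷ V = 729 nV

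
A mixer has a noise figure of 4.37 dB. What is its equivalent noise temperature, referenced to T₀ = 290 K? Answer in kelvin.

F = 10^(4.37/10) = 2.73527
T_e = (F − 1)·T₀ = (2.73527 − 1) × 290 = 503 K

503 K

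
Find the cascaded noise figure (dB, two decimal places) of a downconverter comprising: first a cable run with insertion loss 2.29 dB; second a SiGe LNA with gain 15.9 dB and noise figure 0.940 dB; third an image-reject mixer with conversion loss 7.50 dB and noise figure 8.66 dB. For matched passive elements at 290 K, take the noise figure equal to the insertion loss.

Convert to linear (a loss of L dB is a gain of −L dB): F_i = 10^(NF_i/10), G_i = 10^(G_i,dB/10)
  Stage 1: F_1 = 10^(2.29/10) = 1.694, G_1 = 10^(−2.29/10) = 0.5902
  Stage 2: F_2 = 10^(0.940/10) = 1.242, G_2 = 10^(15.9/10) = 38.90
  Stage 3: F_3 = 10^(8.66/10) = 7.345, G_3 = 10^(−7.50/10) = 0.1778
Friis cascade:
  F = 1.694 + (1.242 − 1)/0.5902 + (7.345 − 1)/22.96 = 2.380
NF = 10 log₁₀(2.380) = 3.77 dB

3.77 dB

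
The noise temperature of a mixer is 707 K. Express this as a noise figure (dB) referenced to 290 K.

5.36 dB

F = 1 + T_e/T₀ = 1 + 707/290 = 3.43793
NF = 10 log₁₀(3.43793) = 5.36 dB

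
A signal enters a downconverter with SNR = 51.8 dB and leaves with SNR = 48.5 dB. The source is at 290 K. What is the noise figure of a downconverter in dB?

3.3 dB

NF (dB) = SNR_in(dB) − SNR_out(dB) when the source is at T₀
NF = 51.8 − 48.5 = 3.3 dB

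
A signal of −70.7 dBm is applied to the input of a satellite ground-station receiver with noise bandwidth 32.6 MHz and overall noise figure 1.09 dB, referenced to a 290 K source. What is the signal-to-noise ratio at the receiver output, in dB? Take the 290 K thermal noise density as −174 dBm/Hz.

27.1 dB

Noise floor: N = −174 + 10 log₁₀(B) + NF
10 log₁₀(3.26×10⁷) = 75.13 dB
N = −174 + 75.13 + 1.09 = −97.78 dBm
SNR = P_sig − N = −70.7 − (−97.78) = 27.08 dB → 27.1 dB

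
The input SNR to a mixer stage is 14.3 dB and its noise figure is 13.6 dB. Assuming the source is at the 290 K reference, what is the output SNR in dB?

0.7 dB

By definition F = SNR_in/SNR_out, so in dB: SNR_out = SNR_in − NF
SNR_out = 14.3 − 13.6 = 0.7 dB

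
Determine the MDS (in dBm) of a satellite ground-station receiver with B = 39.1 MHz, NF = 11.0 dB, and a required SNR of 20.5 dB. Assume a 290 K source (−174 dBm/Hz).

−66.6 dBm

Sensitivity = −174 + 10 log₁₀(B) + NF + SNR_min
= −174 + 75.92 + 11.0 + 20.5
= −66.58 dBm → −66.6 dBm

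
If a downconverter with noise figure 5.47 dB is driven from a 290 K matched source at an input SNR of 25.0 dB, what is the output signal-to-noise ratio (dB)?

19.53 dB

By definition F = SNR_in/SNR_out, so in dB: SNR_out = SNR_in − NF
SNR_out = 25.0 − 5.47 = 19.53 dB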